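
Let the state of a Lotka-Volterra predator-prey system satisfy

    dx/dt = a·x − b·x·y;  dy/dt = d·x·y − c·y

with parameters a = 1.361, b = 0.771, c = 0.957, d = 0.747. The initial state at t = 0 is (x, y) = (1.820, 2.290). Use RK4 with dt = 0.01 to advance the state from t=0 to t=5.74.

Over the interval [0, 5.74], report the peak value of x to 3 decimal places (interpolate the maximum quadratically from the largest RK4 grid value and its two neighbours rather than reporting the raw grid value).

max x = 2.023

t=0.000: state=(1.820, 2.290)
step 1 (dt=0.01): k1=(-0.736, 0.922), k2=(-0.741, 0.917), k3=(-0.741, 0.917), k4=(-0.746, 0.913); state += dt/6·(k1+2k2+2k3+k4)
t=0.010: state=(1.813, 2.299)
t=0.020: state=(1.805, 2.308)
t=0.030: state=(1.797, 2.317)
continuing one RK4 step at a time; state shown every 20 steps (Δt=0.2):
t=0.200: state=(1.657, 2.453)
t=0.400: state=(1.477, 2.560)
t=0.600: state=(1.301, 2.601)
t=0.800: state=(1.145, 2.578)
t=1.000: state=(1.016, 2.500)
t=1.200: state=(0.914, 2.384)
t=1.400: state=(0.840, 2.244)
t=1.600: state=(0.789, 2.092)
t=1.800: state=(0.760, 1.939)
t=2.000: state=(0.748, 1.792)
t=2.200: state=(0.753, 1.655)
t=2.400: state=(0.773, 1.532)
t=2.600: state=(0.808, 1.423)
t=2.800: state=(0.859, 1.331)
t=3.000: state=(0.924, 1.255)
t=3.200: state=(1.004, 1.197)
t=3.400: state=(1.100, 1.156)
t=3.600: state=(1.210, 1.135)
t=3.800: state=(1.334, 1.133)
t=4.000: state=(1.469, 1.153)
t=4.200: state=(1.609, 1.199)
t=4.400: state=(1.747, 1.272)
t=4.600: state=(1.871, 1.377)
t=4.800: state=(1.966, 1.515)
t=5.000: state=(2.018, 1.686)
t=5.200: state=(2.012, 1.882)
t=5.400: state=(1.945, 2.091)
t=5.600: state=(1.821, 2.289)
t=5.740: state=(1.710, 2.408)
largest grid value and its neighbours: x(5.070)=2.02259, x(5.080)=2.02272, x(5.090)=2.02270
parabola through these three points peaks at t≈5.083 with x≈2.02273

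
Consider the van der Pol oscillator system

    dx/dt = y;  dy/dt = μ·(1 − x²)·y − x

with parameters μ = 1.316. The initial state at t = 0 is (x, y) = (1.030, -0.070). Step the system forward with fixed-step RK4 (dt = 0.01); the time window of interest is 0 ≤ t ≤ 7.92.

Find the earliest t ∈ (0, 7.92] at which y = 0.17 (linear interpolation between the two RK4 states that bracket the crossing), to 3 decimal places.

t=0.000: state=(1.030, -0.070)
step 1 (dt=0.01): k1=(-0.070, -1.024), k2=(-0.075, -1.024), k3=(-0.075, -1.024), k4=(-0.080, -1.023); state += dt/6·(k1+2k2+2k3+k4)
t=0.010: state=(1.029, -0.080)
t=0.020: state=(1.028, -0.090)
t=0.030: state=(1.027, -0.101)
continuing one RK4 step at a time; state shown every 50 steps (Δt=0.5):
t=0.500: state=(0.869, -0.576)
t=1.000: state=(0.430, -1.239)
t=1.500: state=(-0.456, -2.345)
t=2.000: state=(-1.598, -1.571)
t=2.500: state=(-1.885, 0.106)
t=2.540: state=(-1.880, 0.163)
next step: t=2.550: state=(-1.878, 0.176) — y has crossed 0.17
linear interpolation between t=2.540 (0.16319) and t=2.550 (0.17633) → t≈2.545

t = 2.545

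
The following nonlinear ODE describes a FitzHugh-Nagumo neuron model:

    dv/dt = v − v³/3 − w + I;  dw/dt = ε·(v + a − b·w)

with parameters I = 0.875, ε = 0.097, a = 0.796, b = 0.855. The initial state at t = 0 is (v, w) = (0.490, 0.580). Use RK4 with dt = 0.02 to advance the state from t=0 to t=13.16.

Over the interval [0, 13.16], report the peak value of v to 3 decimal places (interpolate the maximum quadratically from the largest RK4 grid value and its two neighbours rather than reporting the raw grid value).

max v = 1.710

t=0.000: state=(0.490, 0.580)
step 1 (dt=0.02): k1=(0.746, 0.077), k2=(0.751, 0.077), k3=(0.751, 0.077), k4=(0.756, 0.078); state += dt/6·(k1+2k2+2k3+k4)
t=0.020: state=(0.505, 0.582)
t=0.040: state=(0.520, 0.583)
t=0.060: state=(0.536, 0.585)
continuing one RK4 step at a time; state shown every 25 steps (Δt=0.5):
t=0.500: state=(0.913, 0.627)
t=1.000: state=(1.336, 0.694)
t=1.500: state=(1.600, 0.774)
t=2.000: state=(1.697, 0.859)
t=2.500: state=(1.708, 0.943)
t=3.000: state=(1.686, 1.023)
t=3.500: state=(1.652, 1.099)
t=4.000: state=(1.613, 1.170)
t=4.500: state=(1.572, 1.235)
t=5.000: state=(1.530, 1.297)
t=5.500: state=(1.487, 1.354)
t=6.000: state=(1.443, 1.406)
t=6.500: state=(1.397, 1.454)
t=7.000: state=(1.351, 1.498)
t=7.500: state=(1.303, 1.538)
t=8.000: state=(1.253, 1.574)
t=8.500: state=(1.201, 1.606)
t=9.000: state=(1.145, 1.635)
t=9.500: state=(1.085, 1.659)
t=10.000: state=(1.020, 1.680)
t=10.500: state=(0.946, 1.696)
t=11.000: state=(0.861, 1.708)
t=11.500: state=(0.759, 1.715)
t=12.000: state=(0.630, 1.716)
t=12.500: state=(0.457, 1.710)
t=13.000: state=(0.205, 1.695)
t=13.160: state=(0.099, 1.687)
largest grid value and its neighbours: v(2.320)=1.71008, v(2.340)=1.71015, v(2.360)=1.71015
parabola through these three points peaks at t≈2.349 with v≈1.71016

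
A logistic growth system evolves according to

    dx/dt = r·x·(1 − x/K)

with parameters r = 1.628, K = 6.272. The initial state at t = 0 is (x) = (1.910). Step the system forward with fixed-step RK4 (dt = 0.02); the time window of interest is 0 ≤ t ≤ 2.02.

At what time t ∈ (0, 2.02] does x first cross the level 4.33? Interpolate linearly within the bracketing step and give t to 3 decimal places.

t = 1.000

t=0.000: state=(1.910)
step 1 (dt=0.02): k1=(2.163), k2=(2.176), k3=(2.176), k4=(2.190); state += dt/6·(k1+2k2+2k3+k4)
t=0.020: state=(1.954)
t=0.040: state=(1.998)
t=0.060: state=(2.042)
continuing one RK4 step at a time; state shown every 5 steps (Δt=0.1):
t=0.100: state=(2.133)
t=0.200: state=(2.368)
t=0.300: state=(2.612)
t=0.400: state=(2.863)
t=0.500: state=(3.117)
t=0.600: state=(3.372)
t=0.700: state=(3.624)
t=0.800: state=(3.869)
t=0.900: state=(4.106)
t=0.980: state=(4.287)
next step: t=1.000: state=(4.330) — x has crossed 4.33
linear interpolation between t=0.980 (4.28652) and t=1.000 (4.33043) → t≈1.000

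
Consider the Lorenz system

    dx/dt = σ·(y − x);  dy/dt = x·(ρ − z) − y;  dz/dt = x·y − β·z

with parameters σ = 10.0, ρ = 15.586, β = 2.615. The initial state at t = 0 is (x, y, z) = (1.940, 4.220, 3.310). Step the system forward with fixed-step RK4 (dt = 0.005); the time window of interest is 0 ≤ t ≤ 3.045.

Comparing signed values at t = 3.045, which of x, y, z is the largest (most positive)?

t=0.000: state=(1.940, 4.220, 3.310)
step 1 (dt=0.005): k1=(22.800, 19.595, -0.469), k2=(22.720, 20.249, -0.127), k3=(22.738, 20.243, -0.127), k4=(22.675, 20.891, 0.220); state += dt/6·(k1+2k2+2k3+k4)
t=0.005: state=(2.054, 4.321, 3.309)
t=0.010: state=(2.167, 4.429, 3.312)
t=0.015: state=(2.280, 4.543, 3.319)
continuing one RK4 step at a time; state shown every 20 steps (Δt=0.1):
t=0.100: state=(4.427, 7.394, 4.194)
t=0.200: state=(8.049, 12.148, 8.755)
t=0.300: state=(11.341, 12.762, 18.381)
t=0.400: state=(9.625, 5.235, 23.028)
t=0.500: state=(4.829, 0.591, 19.333)
t=0.600: state=(1.839, 0.008, 14.931)
t=0.700: state=(0.766, 0.257, 11.506)
t=0.800: state=(0.550, 0.549, 8.880)
t=0.900: state=(0.683, 0.940, 6.876)
t=1.000: state=(1.077, 1.632, 5.392)
t=1.100: state=(1.868, 2.948, 4.445)
t=1.200: state=(3.381, 5.414, 4.382)
t=1.300: state=(6.078, 9.447, 6.499)
t=1.400: state=(9.687, 12.958, 13.209)
t=1.500: state=(10.917, 9.463, 21.345)
t=1.600: state=(7.376, 2.795, 21.314)
t=1.700: state=(3.468, 0.589, 17.072)
t=1.800: state=(1.608, 0.597, 13.251)
t=1.900: state=(1.111, 1.005, 10.290)
t=2.000: state=(1.254, 1.619, 8.054)
t=2.100: state=(1.843, 2.681, 6.489)
t=2.200: state=(3.019, 4.595, 5.769)
t=2.300: state=(5.117, 7.775, 6.666)
t=2.400: state=(8.193, 11.413, 10.946)
t=2.500: state=(10.440, 11.007, 18.361)
t=2.600: state=(8.774, 5.313, 21.333)
t=2.700: state=(5.073, 1.777, 18.396)
t=2.800: state=(2.705, 1.237, 14.611)
t=2.900: state=(1.905, 1.647, 11.519)
t=3.000: state=(2.016, 2.454, 9.210)
t=3.045: state=(2.274, 2.984, 8.434)
compare at T: x=2.274, y=2.984, z=8.434

largest component: z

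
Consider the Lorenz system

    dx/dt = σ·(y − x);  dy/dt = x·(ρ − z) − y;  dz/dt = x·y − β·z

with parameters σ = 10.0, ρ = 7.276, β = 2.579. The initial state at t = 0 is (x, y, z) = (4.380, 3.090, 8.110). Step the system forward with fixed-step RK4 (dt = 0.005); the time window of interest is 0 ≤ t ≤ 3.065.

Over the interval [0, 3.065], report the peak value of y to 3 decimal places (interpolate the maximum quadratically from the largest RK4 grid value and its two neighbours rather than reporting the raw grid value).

t=0.000: state=(4.380, 3.090, 8.110)
step 1 (dt=0.005): k1=(-12.900, -6.743, -7.381), k2=(-12.746, -6.619, -7.507), k3=(-12.747, -6.618, -7.504), k4=(-12.594, -6.495, -7.625); state += dt/6·(k1+2k2+2k3+k4)
t=0.005: state=(4.316, 3.057, 8.072)
t=0.010: state=(4.254, 3.025, 8.034)
t=0.015: state=(4.193, 2.994, 7.994)
continuing one RK4 step at a time; state shown every 20 steps (Δt=0.1):
t=0.100: state=(3.378, 2.644, 7.217)
t=0.200: state=(2.865, 2.548, 6.274)
t=0.300: state=(2.703, 2.678, 5.479)
t=0.400: state=(2.787, 2.970, 4.912)
t=0.500: state=(3.052, 3.391, 4.613)
t=0.600: state=(3.451, 3.899, 4.612)
t=0.700: state=(3.927, 4.416, 4.924)
t=0.800: state=(4.393, 4.815, 5.514)
t=0.900: state=(4.729, 4.962, 6.247)
t=1.000: state=(4.832, 4.799, 6.903)
t=1.100: state=(4.676, 4.414, 7.272)
t=1.200: state=(4.349, 3.980, 7.285)
t=1.300: state=(3.985, 3.644, 7.020)
t=1.400: state=(3.694, 3.462, 6.616)
t=1.500: state=(3.529, 3.431, 6.201)
t=1.600: state=(3.496, 3.523, 5.862)
t=1.700: state=(3.576, 3.703, 5.653)
t=1.800: state=(3.738, 3.929, 5.599)
t=1.900: state=(3.943, 4.154, 5.698)
t=2.000: state=(4.143, 4.326, 5.920)
t=2.100: state=(4.292, 4.402, 6.204)
t=2.200: state=(4.354, 4.367, 6.471)
t=2.300: state=(4.320, 4.242, 6.649)
t=2.400: state=(4.211, 4.078, 6.702)
t=2.500: state=(4.069, 3.926, 6.636)
t=2.600: state=(3.937, 3.822, 6.490)
t=2.700: state=(3.846, 3.782, 6.315)
t=2.800: state=(3.810, 3.802, 6.156)
t=2.900: state=(3.828, 3.869, 6.046)
t=3.000: state=(3.887, 3.963, 6.003)
t=3.065: state=(3.940, 4.026, 6.012)
largest grid value and its neighbours: y(0.890)=4.96106, y(0.895)=4.96179, y(0.900)=4.96170
parabola through these three points peaks at t≈0.897 with y≈4.96185

max y = 4.962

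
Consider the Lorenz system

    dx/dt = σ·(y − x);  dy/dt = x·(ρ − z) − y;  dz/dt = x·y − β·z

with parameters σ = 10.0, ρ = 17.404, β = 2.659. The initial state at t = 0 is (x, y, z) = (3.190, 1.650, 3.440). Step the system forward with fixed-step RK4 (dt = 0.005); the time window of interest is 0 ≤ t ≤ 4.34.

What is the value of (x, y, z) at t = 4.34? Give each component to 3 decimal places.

(x, y, z) = (0.239, 0.217, 8.985)

t=0.000: state=(3.190, 1.650, 3.440)
step 1 (dt=0.005): k1=(-15.400, 42.895, -3.883), k2=(-13.943, 42.281, -3.583), k3=(-13.994, 42.331, -3.584), k4=(-12.584, 41.762, -3.291); state += dt/6·(k1+2k2+2k3+k4)
t=0.005: state=(3.120, 1.862, 3.422)
t=0.010: state=(3.064, 2.068, 3.407)
t=0.015: state=(3.020, 2.270, 3.395)
continuing one RK4 step at a time; state shown every 40 steps (Δt=0.2):
t=0.200: state=(6.867, 11.164, 6.753)
t=0.400: state=(11.733, 7.983, 26.046)
t=0.600: state=(1.922, -0.752, 17.443)
t=0.800: state=(-0.196, -0.493, 10.206)
t=1.000: state=(-0.798, -1.263, 6.064)
t=1.200: state=(-2.837, -4.742, 4.369)
t=1.400: state=(-9.801, -14.259, 12.756)
t=1.600: state=(-8.240, -2.496, 24.459)
t=1.800: state=(-1.037, 0.196, 14.612)
t=2.000: state=(-0.254, -0.271, 8.587)
t=2.200: state=(-0.612, -0.988, 5.084)
t=2.400: state=(-2.334, -3.980, 3.524)
t=2.600: state=(-8.926, -13.790, 10.224)
t=2.800: state=(-9.479, -3.566, 25.685)
t=3.000: state=(-0.974, 0.661, 15.441)
t=3.200: state=(0.309, 0.552, 9.065)
t=3.400: state=(1.026, 1.651, 5.436)
t=3.600: state=(3.781, 6.325, 4.620)
t=3.800: state=(11.491, 14.633, 17.723)
t=4.000: state=(5.843, 0.602, 22.249)
t=4.200: state=(0.622, -0.079, 13.034)
t=4.340: state=(0.239, 0.217, 8.985)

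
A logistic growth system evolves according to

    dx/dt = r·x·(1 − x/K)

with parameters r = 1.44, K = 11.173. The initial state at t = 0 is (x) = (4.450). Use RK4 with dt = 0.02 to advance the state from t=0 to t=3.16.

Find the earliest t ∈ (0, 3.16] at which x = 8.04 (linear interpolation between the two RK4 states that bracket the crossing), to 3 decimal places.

t = 0.941

t=0.000: state=(4.450)
step 1 (dt=0.02): k1=(3.856), k2=(3.867), k3=(3.867), k4=(3.878); state += dt/6·(k1+2k2+2k3+k4)
t=0.020: state=(4.527)
t=0.040: state=(4.605)
t=0.060: state=(4.683)
continuing one RK4 step at a time; state shown every 10 steps (Δt=0.2):
t=0.200: state=(5.239)
t=0.400: state=(6.042)
t=0.600: state=(6.826)
t=0.800: state=(7.563)
t=0.940: state=(8.037)
next step: t=0.960: state=(8.101) — x has crossed 8.04
linear interpolation between t=0.940 (8.03669) and t=0.960 (8.10125) → t≈0.941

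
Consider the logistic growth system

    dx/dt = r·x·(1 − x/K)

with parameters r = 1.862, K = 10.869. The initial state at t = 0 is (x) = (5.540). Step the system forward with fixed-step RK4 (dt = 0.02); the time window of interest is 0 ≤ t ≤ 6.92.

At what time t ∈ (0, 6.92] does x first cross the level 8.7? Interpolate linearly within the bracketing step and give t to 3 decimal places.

t=0.000: state=(5.540)
step 1 (dt=0.02): k1=(5.058), k2=(5.055), k3=(5.055), k4=(5.052); state += dt/6·(k1+2k2+2k3+k4)
t=0.020: state=(5.641)
t=0.040: state=(5.742)
t=0.060: state=(5.843)
continuing one RK4 step at a time; state shown every 25 steps (Δt=0.5):
t=0.500: state=(7.881)
t=0.720: state=(8.683)
next step: t=0.740: state=(8.748) — x has crossed 8.7
linear interpolation between t=0.720 (8.68331) and t=0.740 (8.74761) → t≈0.725

t = 0.725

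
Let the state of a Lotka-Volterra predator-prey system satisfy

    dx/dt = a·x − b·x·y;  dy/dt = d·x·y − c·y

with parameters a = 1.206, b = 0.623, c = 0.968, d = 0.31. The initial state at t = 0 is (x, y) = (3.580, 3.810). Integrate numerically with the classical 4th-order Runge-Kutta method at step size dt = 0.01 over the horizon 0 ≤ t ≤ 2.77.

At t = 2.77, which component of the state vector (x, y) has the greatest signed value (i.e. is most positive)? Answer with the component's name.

largest component: x

t=0.000: state=(3.580, 3.810)
step 1 (dt=0.01): k1=(-4.180, 0.540), k2=(-4.162, 0.516), k3=(-4.162, 0.516), k4=(-4.143, 0.492); state += dt/6·(k1+2k2+2k3+k4)
t=0.010: state=(3.538, 3.815)
t=0.020: state=(3.497, 3.820)
t=0.030: state=(3.456, 3.824)
continuing one RK4 step at a time; state shown every 10 steps (Δt=0.1):
t=0.100: state=(3.182, 3.840)
t=0.200: state=(2.826, 3.826)
t=0.300: state=(2.516, 3.772)
t=0.400: state=(2.250, 3.686)
t=0.500: state=(2.024, 3.575)
t=0.600: state=(1.835, 3.445)
t=0.700: state=(1.678, 3.302)
t=0.800: state=(1.548, 3.151)
t=0.900: state=(1.442, 2.995)
t=1.000: state=(1.357, 2.839)
t=1.100: state=(1.289, 2.685)
t=1.200: state=(1.236, 2.535)
t=1.300: state=(1.196, 2.389)
t=1.400: state=(1.168, 2.249)
t=1.500: state=(1.150, 2.117)
t=1.600: state=(1.141, 1.991)
t=1.700: state=(1.142, 1.872)
t=1.800: state=(1.150, 1.761)
t=1.900: state=(1.167, 1.657)
t=2.000: state=(1.191, 1.560)
t=2.100: state=(1.223, 1.470)
t=2.200: state=(1.262, 1.387)
t=2.300: state=(1.309, 1.310)
t=2.400: state=(1.364, 1.239)
t=2.500: state=(1.427, 1.175)
t=2.600: state=(1.500, 1.116)
t=2.700: state=(1.581, 1.062)
t=2.770: state=(1.643, 1.028)
compare at T: x=1.643, y=1.028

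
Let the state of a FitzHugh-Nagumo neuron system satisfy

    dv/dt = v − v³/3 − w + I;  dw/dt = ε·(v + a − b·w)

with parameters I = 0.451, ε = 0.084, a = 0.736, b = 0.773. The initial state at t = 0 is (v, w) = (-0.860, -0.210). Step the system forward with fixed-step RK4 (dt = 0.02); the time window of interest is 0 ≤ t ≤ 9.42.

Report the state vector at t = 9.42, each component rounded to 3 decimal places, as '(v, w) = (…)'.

t=0.000: state=(-0.860, -0.210)
step 1 (dt=0.02): k1=(0.013, 0.003), k2=(0.013, 0.003), k3=(0.013, 0.003), k4=(0.013, 0.003); state += dt/6·(k1+2k2+2k3+k4)
t=0.020: state=(-0.860, -0.210)
t=0.040: state=(-0.859, -0.210)
t=0.060: state=(-0.859, -0.210)
continuing one RK4 step at a time; state shown every 25 steps (Δt=0.5):
t=0.500: state=(-0.853, -0.208)
t=1.000: state=(-0.847, -0.206)
t=1.500: state=(-0.841, -0.204)
t=2.000: state=(-0.834, -0.202)
t=2.500: state=(-0.829, -0.199)
t=3.000: state=(-0.823, -0.197)
t=3.500: state=(-0.818, -0.194)
t=4.000: state=(-0.814, -0.191)
t=4.500: state=(-0.810, -0.188)
t=5.000: state=(-0.808, -0.185)
t=5.500: state=(-0.806, -0.182)
t=6.000: state=(-0.806, -0.179)
t=6.500: state=(-0.808, -0.176)
t=7.000: state=(-0.811, -0.174)
t=7.500: state=(-0.816, -0.171)
t=8.000: state=(-0.824, -0.169)
t=8.500: state=(-0.833, -0.168)
t=9.000: state=(-0.845, -0.167)
t=9.420: state=(-0.857, -0.166)

(v, w) = (-0.857, -0.166)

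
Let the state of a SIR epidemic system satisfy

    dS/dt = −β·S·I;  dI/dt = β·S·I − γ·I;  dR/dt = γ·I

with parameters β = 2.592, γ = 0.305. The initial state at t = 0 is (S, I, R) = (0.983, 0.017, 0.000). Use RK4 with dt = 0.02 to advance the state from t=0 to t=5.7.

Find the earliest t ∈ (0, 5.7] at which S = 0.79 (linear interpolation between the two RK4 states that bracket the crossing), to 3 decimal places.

t = 1.148

t=0.000: state=(0.983, 0.017, 0.000)
step 1 (dt=0.02): k1=(-0.043, 0.038, 0.005), k2=(-0.044, 0.039, 0.005), k3=(-0.044, 0.039, 0.005), k4=(-0.045, 0.040, 0.005); state += dt/6·(k1+2k2+2k3+k4)
t=0.020: state=(0.982, 0.018, 0.000)
t=0.040: state=(0.981, 0.019, 0.000)
t=0.060: state=(0.980, 0.019, 0.000)
continuing one RK4 step at a time; state shown every 10 steps (Δt=0.2):
t=0.200: state=(0.972, 0.027, 0.001)
t=0.400: state=(0.955, 0.041, 0.003)
t=0.600: state=(0.930, 0.063, 0.006)
t=0.800: state=(0.893, 0.095, 0.011)
t=1.000: state=(0.841, 0.141, 0.018)
t=1.140: state=(0.793, 0.182, 0.025)
next step: t=1.160: state=(0.786, 0.188, 0.026) — S has crossed 0.79
linear interpolation between t=1.140 (0.79314) and t=1.160 (0.78557) → t≈1.148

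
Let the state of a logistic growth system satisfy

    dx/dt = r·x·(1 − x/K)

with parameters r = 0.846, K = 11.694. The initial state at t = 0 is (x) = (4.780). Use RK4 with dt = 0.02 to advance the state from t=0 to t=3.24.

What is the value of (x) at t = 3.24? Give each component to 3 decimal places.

(x) = (10.696)

t=0.000: state=(4.780)
step 1 (dt=0.02): k1=(2.391), k2=(2.395), k3=(2.395), k4=(2.398); state += dt/6·(k1+2k2+2k3+k4)
t=0.020: state=(4.828)
t=0.040: state=(4.876)
t=0.060: state=(4.924)
continuing one RK4 step at a time; state shown every 10 steps (Δt=0.2):
t=0.200: state=(5.265)
t=0.400: state=(5.757)
t=0.600: state=(6.251)
t=0.800: state=(6.740)
t=1.000: state=(7.215)
t=1.200: state=(7.673)
t=1.400: state=(8.107)
t=1.600: state=(8.513)
t=1.800: state=(8.890)
t=2.000: state=(9.234)
t=2.200: state=(9.547)
t=2.400: state=(9.828)
t=2.600: state=(10.078)
t=2.800: state=(10.300)
t=3.000: state=(10.494)
t=3.200: state=(10.665)
t=3.240: state=(10.696)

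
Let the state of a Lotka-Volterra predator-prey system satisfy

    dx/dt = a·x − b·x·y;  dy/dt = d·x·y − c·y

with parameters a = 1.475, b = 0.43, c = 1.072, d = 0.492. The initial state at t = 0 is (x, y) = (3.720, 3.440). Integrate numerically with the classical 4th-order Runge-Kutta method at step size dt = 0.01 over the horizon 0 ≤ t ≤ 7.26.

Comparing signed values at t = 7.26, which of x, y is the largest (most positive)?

largest component: y

t=0.000: state=(3.720, 3.440)
step 1 (dt=0.01): k1=(-0.016, 2.608), k2=(-0.036, 2.618), k3=(-0.037, 2.618), k4=(-0.057, 2.628); state += dt/6·(k1+2k2+2k3+k4)
t=0.010: state=(3.720, 3.466)
t=0.020: state=(3.719, 3.493)
t=0.030: state=(3.718, 3.519)
continuing one RK4 step at a time; state shown every 25 steps (Δt=0.25):
t=0.250: state=(3.582, 4.134)
t=0.500: state=(3.200, 4.809)
t=0.750: state=(2.682, 5.285)
t=1.000: state=(2.172, 5.445)
t=1.250: state=(1.759, 5.298)
t=1.500: state=(1.465, 4.935)
t=1.750: state=(1.278, 4.464)
t=2.000: state=(1.174, 3.967)
t=2.250: state=(1.137, 3.496)
t=2.500: state=(1.156, 3.077)
t=2.750: state=(1.224, 2.724)
t=3.000: state=(1.342, 2.438)
t=3.250: state=(1.511, 2.221)
t=3.500: state=(1.736, 2.074)
t=3.750: state=(2.018, 1.997)
t=4.000: state=(2.356, 1.998)
t=4.250: state=(2.737, 2.089)
t=4.500: state=(3.130, 2.293)
t=4.750: state=(3.478, 2.636)
t=5.000: state=(3.692, 3.139)
t=5.250: state=(3.683, 3.789)
t=5.500: state=(3.411, 4.495)
t=5.750: state=(2.941, 5.088)
t=6.000: state=(2.412, 5.409)
t=6.250: state=(1.945, 5.403)
t=6.500: state=(1.593, 5.131)
t=6.750: state=(1.357, 4.700)
t=7.000: state=(1.215, 4.208)
t=7.250: state=(1.148, 3.720)
t=7.260: state=(1.146, 3.701)
compare at T: x=1.146, y=3.701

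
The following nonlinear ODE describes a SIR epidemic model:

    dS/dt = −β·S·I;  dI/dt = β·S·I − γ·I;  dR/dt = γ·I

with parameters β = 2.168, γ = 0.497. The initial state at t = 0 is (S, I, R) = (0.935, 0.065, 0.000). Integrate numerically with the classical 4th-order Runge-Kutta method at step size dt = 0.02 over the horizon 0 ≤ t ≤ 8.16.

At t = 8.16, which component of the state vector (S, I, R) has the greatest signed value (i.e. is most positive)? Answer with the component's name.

t=0.000: state=(0.935, 0.065, 0.000)
step 1 (dt=0.02): k1=(-0.132, 0.099, 0.032), k2=(-0.134, 0.101, 0.033), k3=(-0.134, 0.101, 0.033), k4=(-0.135, 0.102, 0.033); state += dt/6·(k1+2k2+2k3+k4)
t=0.020: state=(0.932, 0.067, 0.001)
t=0.040: state=(0.930, 0.069, 0.001)
t=0.060: state=(0.927, 0.071, 0.002)
continuing one RK4 step at a time; state shown every 25 steps (Δt=0.5):
t=0.500: state=(0.843, 0.134, 0.024)
t=1.000: state=(0.690, 0.240, 0.070)
t=1.500: state=(0.498, 0.357, 0.144)
t=2.000: state=(0.323, 0.433, 0.244)
t=2.500: state=(0.199, 0.446, 0.354)
t=3.000: state=(0.125, 0.413, 0.462)
t=3.500: state=(0.082, 0.360, 0.558)
t=4.000: state=(0.057, 0.302, 0.640)
t=4.500: state=(0.042, 0.249, 0.709)
t=5.000: state=(0.033, 0.202, 0.765)
t=5.500: state=(0.027, 0.163, 0.810)
t=6.000: state=(0.023, 0.131, 0.846)
t=6.500: state=(0.021, 0.104, 0.875)
t=7.000: state=(0.019, 0.083, 0.898)
t=7.500: state=(0.017, 0.066, 0.917)
t=8.000: state=(0.016, 0.052, 0.931)
t=8.160: state=(0.016, 0.049, 0.935)
compare at T: S=0.016, I=0.049, R=0.935

largest component: R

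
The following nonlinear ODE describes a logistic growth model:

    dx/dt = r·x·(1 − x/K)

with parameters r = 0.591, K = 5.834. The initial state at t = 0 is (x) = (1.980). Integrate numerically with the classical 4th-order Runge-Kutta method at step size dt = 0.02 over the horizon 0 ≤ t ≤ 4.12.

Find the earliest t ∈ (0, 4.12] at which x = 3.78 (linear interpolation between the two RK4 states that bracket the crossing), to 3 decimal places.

t=0.000: state=(1.980)
step 1 (dt=0.02): k1=(0.773), k2=(0.774), k3=(0.774), k4=(0.776); state += dt/6·(k1+2k2+2k3+k4)
t=0.020: state=(1.995)
t=0.040: state=(2.011)
t=0.060: state=(2.027)
continuing one RK4 step at a time; state shown every 10 steps (Δt=0.2):
t=0.200: state=(2.137)
t=0.400: state=(2.300)
t=0.600: state=(2.466)
t=0.800: state=(2.636)
t=1.000: state=(2.808)
t=1.200: state=(2.980)
t=1.400: state=(3.152)
t=1.600: state=(3.322)
t=1.800: state=(3.490)
t=2.000: state=(3.653)
t=2.140: state=(3.765)
next step: t=2.160: state=(3.781) — x has crossed 3.78
linear interpolation between t=2.140 (3.76506) and t=2.160 (3.78081) → t≈2.159

t = 2.159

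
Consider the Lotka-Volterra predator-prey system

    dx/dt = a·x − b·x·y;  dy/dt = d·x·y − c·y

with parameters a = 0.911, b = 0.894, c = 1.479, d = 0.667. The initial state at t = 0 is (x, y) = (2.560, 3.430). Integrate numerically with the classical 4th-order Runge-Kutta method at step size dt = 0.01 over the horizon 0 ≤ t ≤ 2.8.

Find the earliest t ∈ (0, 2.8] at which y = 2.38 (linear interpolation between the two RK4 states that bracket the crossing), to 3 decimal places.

t = 0.669

t=0.000: state=(2.560, 3.430)
step 1 (dt=0.01): k1=(-5.518, 0.784), k2=(-5.467, 0.722), k3=(-5.467, 0.722), k4=(-5.416, 0.660); state += dt/6·(k1+2k2+2k3+k4)
t=0.010: state=(2.505, 3.437)
t=0.020: state=(2.452, 3.443)
t=0.030: state=(2.399, 3.448)
continuing one RK4 step at a time; state shown every 10 steps (Δt=0.1):
t=0.100: state=(2.060, 3.449)
t=0.200: state=(1.663, 3.366)
t=0.300: state=(1.357, 3.210)
t=0.400: state=(1.125, 3.006)
t=0.500: state=(0.952, 2.778)
t=0.600: state=(0.822, 2.542)
t=0.660: state=(0.760, 2.401)
next step: t=0.670: state=(0.751, 2.377) — y has crossed 2.38
linear interpolation between t=0.660 (2.40071) and t=0.670 (2.37742) → t≈0.669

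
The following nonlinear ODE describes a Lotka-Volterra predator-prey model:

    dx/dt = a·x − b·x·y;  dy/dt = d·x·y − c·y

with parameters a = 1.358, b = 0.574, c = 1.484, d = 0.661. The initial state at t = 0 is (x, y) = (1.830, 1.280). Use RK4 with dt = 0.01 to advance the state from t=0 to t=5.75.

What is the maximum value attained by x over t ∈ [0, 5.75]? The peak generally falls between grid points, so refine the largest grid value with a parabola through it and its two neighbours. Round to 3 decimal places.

t=0.000: state=(1.830, 1.280)
step 1 (dt=0.01): k1=(1.141, -0.351), k2=(1.146, -0.346), k3=(1.146, -0.346), k4=(1.151, -0.341); state += dt/6·(k1+2k2+2k3+k4)
t=0.010: state=(1.841, 1.277)
t=0.020: state=(1.853, 1.273)
t=0.030: state=(1.865, 1.270)
continuing one RK4 step at a time; state shown every 20 steps (Δt=0.2):
t=0.200: state=(2.080, 1.231)
t=0.400: state=(2.371, 1.227)
t=0.600: state=(2.696, 1.275)
t=0.800: state=(3.038, 1.384)
t=1.000: state=(3.367, 1.571)
t=1.200: state=(3.633, 1.857)
t=1.400: state=(3.768, 2.255)
t=1.600: state=(3.712, 2.754)
t=1.800: state=(3.442, 3.291)
t=2.000: state=(3.010, 3.752)
t=2.200: state=(2.523, 4.020)
t=2.400: state=(2.079, 4.046)
t=2.600: state=(1.729, 3.863)
t=2.800: state=(1.482, 3.546)
t=3.000: state=(1.322, 3.169)
t=3.200: state=(1.232, 2.786)
t=3.400: state=(1.199, 2.430)
t=3.600: state=(1.212, 2.117)
t=3.800: state=(1.267, 1.853)
t=4.000: state=(1.361, 1.638)
t=4.200: state=(1.495, 1.469)
t=4.400: state=(1.669, 1.345)
t=4.600: state=(1.886, 1.264)
t=4.800: state=(2.146, 1.226)
t=5.000: state=(2.446, 1.234)
t=5.200: state=(2.778, 1.295)
t=5.400: state=(3.121, 1.421)
t=5.600: state=(3.440, 1.630)
t=5.750: state=(3.631, 1.854)
largest grid value and its neighbours: x(1.440)=3.77413, x(1.450)=3.77427, x(1.460)=3.77388
parabola through these three points peaks at t≈1.448 with x≈3.77428

max x = 3.774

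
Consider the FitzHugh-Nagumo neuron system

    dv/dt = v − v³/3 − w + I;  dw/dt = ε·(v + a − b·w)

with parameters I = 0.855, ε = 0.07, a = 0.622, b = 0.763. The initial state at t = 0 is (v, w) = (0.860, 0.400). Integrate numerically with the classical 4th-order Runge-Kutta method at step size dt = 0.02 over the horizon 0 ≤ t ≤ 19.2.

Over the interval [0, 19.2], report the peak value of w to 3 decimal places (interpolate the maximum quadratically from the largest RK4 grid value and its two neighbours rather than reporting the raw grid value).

max w = 1.666

t=0.000: state=(0.860, 0.400)
step 1 (dt=0.02): k1=(1.103, 0.082), k2=(1.105, 0.083), k3=(1.105, 0.083), k4=(1.107, 0.084); state += dt/6·(k1+2k2+2k3+k4)
t=0.020: state=(0.882, 0.402)
t=0.040: state=(0.904, 0.403)
t=0.060: state=(0.926, 0.405)
continuing one RK4 step at a time; state shown every 50 steps (Δt=1):
t=1.000: state=(1.708, 0.514)
t=2.000: state=(1.831, 0.652)
t=3.000: state=(1.791, 0.784)
t=4.000: state=(1.735, 0.906)
t=5.000: state=(1.677, 1.018)
t=6.000: state=(1.618, 1.120)
t=7.000: state=(1.559, 1.212)
t=8.000: state=(1.497, 1.296)
t=9.000: state=(1.434, 1.370)
t=10.000: state=(1.368, 1.437)
t=11.000: state=(1.299, 1.496)
t=12.000: state=(1.224, 1.546)
t=13.000: state=(1.141, 1.589)
t=14.000: state=(1.046, 1.623)
t=15.000: state=(0.930, 1.649)
t=16.000: state=(0.773, 1.664)
t=17.000: state=(0.523, 1.664)
t=18.000: state=(0.010, 1.641)
t=19.000: state=(-1.149, 1.562)
t=19.200: state=(-1.403, 1.537)
largest grid value and its neighbours: w(16.540)=1.66612, w(16.560)=1.66612, w(16.580)=1.66612
parabola through these three points peaks at t≈16.565 with w≈1.66612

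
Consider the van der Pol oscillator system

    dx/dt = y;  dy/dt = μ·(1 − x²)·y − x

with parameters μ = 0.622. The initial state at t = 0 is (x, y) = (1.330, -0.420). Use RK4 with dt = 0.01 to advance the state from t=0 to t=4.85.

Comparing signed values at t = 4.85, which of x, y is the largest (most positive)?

t=0.000: state=(1.330, -0.420)
step 1 (dt=0.01): k1=(-0.420, -1.129), k2=(-0.426, -1.126), k3=(-0.426, -1.126), k4=(-0.431, -1.123); state += dt/6·(k1+2k2+2k3+k4)
t=0.010: state=(1.326, -0.431)
t=0.020: state=(1.321, -0.442)
t=0.030: state=(1.317, -0.454)
continuing one RK4 step at a time; state shown every 20 steps (Δt=0.2):
t=0.200: state=(1.224, -0.635)
t=0.400: state=(1.077, -0.836)
t=0.600: state=(0.890, -1.036)
t=0.800: state=(0.662, -1.248)
t=1.000: state=(0.390, -1.475)
t=1.200: state=(0.071, -1.708)
t=1.400: state=(-0.291, -1.907)
t=1.600: state=(-0.684, -1.993)
t=1.800: state=(-1.075, -1.869)
t=2.000: state=(-1.415, -1.500)
t=2.200: state=(-1.664, -0.977)
t=2.400: state=(-1.806, -0.451)
t=2.600: state=(-1.851, -0.018)
t=2.800: state=(-1.821, 0.305)
t=3.000: state=(-1.734, 0.546)
t=3.200: state=(-1.606, 0.737)
t=3.400: state=(-1.441, 0.907)
t=3.600: state=(-1.243, 1.077)
t=3.800: state=(-1.009, 1.263)
t=4.000: state=(-0.736, 1.478)
t=4.200: state=(-0.416, 1.725)
t=4.400: state=(-0.045, 1.988)
t=4.600: state=(0.376, 2.206)
t=4.800: state=(0.827, 2.260)
t=4.850: state=(0.939, 2.231)
compare at T: x=0.939, y=2.231

largest component: y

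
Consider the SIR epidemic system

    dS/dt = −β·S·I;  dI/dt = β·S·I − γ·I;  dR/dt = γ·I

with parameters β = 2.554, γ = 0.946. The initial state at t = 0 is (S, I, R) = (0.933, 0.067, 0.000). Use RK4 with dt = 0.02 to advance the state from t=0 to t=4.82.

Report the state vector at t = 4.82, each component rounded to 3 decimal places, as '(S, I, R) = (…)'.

t=0.000: state=(0.933, 0.067, 0.000)
step 1 (dt=0.02): k1=(-0.160, 0.096, 0.063), k2=(-0.162, 0.097, 0.064), k3=(-0.162, 0.097, 0.064), k4=(-0.164, 0.099, 0.065); state += dt/6·(k1+2k2+2k3+k4)
t=0.020: state=(0.930, 0.069, 0.001)
t=0.040: state=(0.926, 0.071, 0.003)
t=0.060: state=(0.923, 0.073, 0.004)
continuing one RK4 step at a time; state shown every 10 steps (Δt=0.2):
t=0.200: state=(0.897, 0.089, 0.015)
t=0.400: state=(0.852, 0.115, 0.034)
t=0.600: state=(0.797, 0.145, 0.058)
t=0.800: state=(0.734, 0.177, 0.089)
t=1.000: state=(0.665, 0.209, 0.125)
t=1.200: state=(0.593, 0.239, 0.168)
t=1.400: state=(0.522, 0.263, 0.215)
t=1.600: state=(0.454, 0.279, 0.267)
t=1.800: state=(0.393, 0.287, 0.320)
t=2.000: state=(0.339, 0.286, 0.375)
t=2.200: state=(0.294, 0.278, 0.428)
t=2.400: state=(0.256, 0.265, 0.480)
t=2.600: state=(0.224, 0.248, 0.528)
t=2.800: state=(0.199, 0.228, 0.573)
t=3.000: state=(0.178, 0.208, 0.614)
t=3.200: state=(0.161, 0.188, 0.652)
t=3.400: state=(0.147, 0.168, 0.685)
t=3.600: state=(0.135, 0.149, 0.715)
t=3.800: state=(0.126, 0.132, 0.742)
t=4.000: state=(0.118, 0.116, 0.766)
t=4.200: state=(0.112, 0.102, 0.786)
t=4.400: state=(0.106, 0.089, 0.804)
t=4.600: state=(0.102, 0.078, 0.820)
t=4.800: state=(0.098, 0.068, 0.834)
t=4.820: state=(0.098, 0.067, 0.835)

(S, I, R) = (0.098, 0.067, 0.835)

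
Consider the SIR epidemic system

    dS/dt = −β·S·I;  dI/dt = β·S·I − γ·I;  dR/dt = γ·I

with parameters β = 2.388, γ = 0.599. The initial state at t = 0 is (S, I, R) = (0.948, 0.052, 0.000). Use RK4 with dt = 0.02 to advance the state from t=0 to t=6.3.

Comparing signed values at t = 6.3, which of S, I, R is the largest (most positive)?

largest component: R

t=0.000: state=(0.948, 0.052, 0.000)
step 1 (dt=0.02): k1=(-0.118, 0.087, 0.031), k2=(-0.120, 0.088, 0.032), k3=(-0.120, 0.088, 0.032), k4=(-0.121, 0.089, 0.032); state += dt/6·(k1+2k2+2k3+k4)
t=0.020: state=(0.946, 0.054, 0.001)
t=0.040: state=(0.943, 0.056, 0.001)
t=0.060: state=(0.941, 0.057, 0.002)
continuing one RK4 step at a time; state shown every 25 steps (Δt=0.5):
t=0.500: state=(0.862, 0.114, 0.024)
t=1.000: state=(0.710, 0.218, 0.073)
t=1.500: state=(0.509, 0.335, 0.156)
t=2.000: state=(0.325, 0.406, 0.269)
t=2.500: state=(0.198, 0.409, 0.392)
t=3.000: state=(0.125, 0.366, 0.509)
t=3.500: state=(0.083, 0.307, 0.610)
t=4.000: state=(0.060, 0.247, 0.693)
t=4.500: state=(0.046, 0.195, 0.759)
t=5.000: state=(0.037, 0.152, 0.811)
t=5.500: state=(0.032, 0.117, 0.851)
t=6.000: state=(0.028, 0.090, 0.882)
t=6.300: state=(0.027, 0.077, 0.897)
compare at T: S=0.027, I=0.077, R=0.897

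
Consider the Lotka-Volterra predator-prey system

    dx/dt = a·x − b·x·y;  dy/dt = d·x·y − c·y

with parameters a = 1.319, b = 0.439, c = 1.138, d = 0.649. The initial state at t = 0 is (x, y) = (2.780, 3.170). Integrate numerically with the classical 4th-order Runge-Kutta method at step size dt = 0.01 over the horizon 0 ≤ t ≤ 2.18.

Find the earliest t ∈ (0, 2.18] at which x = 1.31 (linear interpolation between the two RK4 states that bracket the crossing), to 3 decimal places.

t = 1.407

t=0.000: state=(2.780, 3.170)
step 1 (dt=0.01): k1=(-0.202, 2.112), k2=(-0.215, 2.117), k3=(-0.215, 2.117), k4=(-0.228, 2.122); state += dt/6·(k1+2k2+2k3+k4)
t=0.010: state=(2.778, 3.191)
t=0.020: state=(2.775, 3.212)
t=0.030: state=(2.773, 3.234)
continuing one RK4 step at a time; state shown every 10 steps (Δt=0.1):
t=0.100: state=(2.747, 3.385)
t=0.200: state=(2.688, 3.604)
t=0.300: state=(2.606, 3.820)
t=0.400: state=(2.503, 4.024)
t=0.500: state=(2.384, 4.209)
t=0.600: state=(2.253, 4.366)
t=0.700: state=(2.116, 4.490)
t=0.800: state=(1.978, 4.577)
t=0.900: state=(1.844, 4.624)
t=1.000: state=(1.717, 4.632)
t=1.100: state=(1.600, 4.603)
t=1.200: state=(1.493, 4.541)
t=1.300: state=(1.398, 4.451)
t=1.400: state=(1.315, 4.338)
next step: t=1.410: state=(1.308, 4.325) — x has crossed 1.31
linear interpolation between t=1.400 (1.31548) and t=1.410 (1.30784) → t≈1.407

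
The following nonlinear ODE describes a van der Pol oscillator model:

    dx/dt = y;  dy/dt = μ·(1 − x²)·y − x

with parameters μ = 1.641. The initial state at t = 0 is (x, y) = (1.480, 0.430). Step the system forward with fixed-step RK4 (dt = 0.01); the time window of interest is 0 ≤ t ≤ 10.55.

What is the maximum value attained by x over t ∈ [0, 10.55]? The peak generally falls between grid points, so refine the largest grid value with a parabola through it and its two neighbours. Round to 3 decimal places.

max x = 2.017

t=0.000: state=(1.480, 0.430)
step 1 (dt=0.01): k1=(0.430, -2.320), k2=(0.418, -2.304), k3=(0.418, -2.304), k4=(0.407, -2.287); state += dt/6·(k1+2k2+2k3+k4)
t=0.010: state=(1.484, 0.407)
t=0.020: state=(1.488, 0.384)
t=0.030: state=(1.492, 0.362)
continuing one RK4 step at a time; state shown every 50 steps (Δt=0.5):
t=0.500: state=(1.477, -0.318)
t=1.000: state=(1.228, -0.661)
t=1.500: state=(0.792, -1.150)
t=2.000: state=(-0.062, -2.490)
t=2.500: state=(-1.570, -2.442)
t=3.000: state=(-2.005, 0.083)
t=3.500: state=(-1.859, 0.400)
t=4.000: state=(-1.632, 0.510)
t=4.500: state=(-1.340, 0.675)
t=5.000: state=(-0.925, 1.046)
t=5.500: state=(-0.179, 2.139)
t=6.000: state=(1.302, 3.104)
t=6.500: state=(2.014, 0.115)
t=7.000: state=(1.906, -0.372)
t=7.500: state=(1.691, -0.483)
t=8.000: state=(1.418, -0.625)
t=8.500: state=(1.042, -0.922)
t=9.000: state=(0.411, -1.758)
t=9.500: state=(-0.908, -3.387)
t=10.000: state=(-1.978, -0.531)
t=10.500: state=(-1.949, 0.330)
t=10.550: state=(-1.932, 0.350)
largest grid value and its neighbours: x(6.540)=2.01667, x(6.550)=2.01677, x(6.560)=2.01668
parabola through these three points peaks at t≈6.550 with x≈2.01677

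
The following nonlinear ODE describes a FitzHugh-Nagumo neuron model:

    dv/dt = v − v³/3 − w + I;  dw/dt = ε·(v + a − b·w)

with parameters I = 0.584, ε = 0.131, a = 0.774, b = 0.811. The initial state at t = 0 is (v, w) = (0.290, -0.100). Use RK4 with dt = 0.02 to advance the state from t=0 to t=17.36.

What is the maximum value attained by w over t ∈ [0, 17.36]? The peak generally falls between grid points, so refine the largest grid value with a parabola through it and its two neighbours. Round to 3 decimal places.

max w = 1.543

t=0.000: state=(0.290, -0.100)
step 1 (dt=0.02): k1=(0.966, 0.150), k2=(0.973, 0.151), k3=(0.973, 0.151), k4=(0.981, 0.152); state += dt/6·(k1+2k2+2k3+k4)
t=0.020: state=(0.309, -0.097)
t=0.040: state=(0.329, -0.094)
t=0.060: state=(0.349, -0.091)
continuing one RK4 step at a time; state shown every 50 steps (Δt=1):
t=1.000: state=(1.426, 0.114)
t=2.000: state=(1.805, 0.410)
t=3.000: state=(1.736, 0.686)
t=4.000: state=(1.616, 0.921)
t=5.000: state=(1.483, 1.117)
t=6.000: state=(1.339, 1.276)
t=7.000: state=(1.173, 1.400)
t=8.000: state=(0.967, 1.488)
t=9.000: state=(0.668, 1.537)
t=10.000: state=(0.098, 1.530)
t=11.000: state=(-1.172, 1.412)
t=12.000: state=(-1.921, 1.157)
t=13.000: state=(-1.902, 0.897)
t=14.000: state=(-1.815, 0.672)
t=15.000: state=(-1.725, 0.481)
t=16.000: state=(-1.636, 0.320)
t=17.000: state=(-1.548, 0.186)
t=17.360: state=(-1.517, 0.144)
largest grid value and its neighbours: w(9.400)=1.54292, w(9.420)=1.54294, w(9.440)=1.54294
parabola through these three points peaks at t≈9.429 with w≈1.54295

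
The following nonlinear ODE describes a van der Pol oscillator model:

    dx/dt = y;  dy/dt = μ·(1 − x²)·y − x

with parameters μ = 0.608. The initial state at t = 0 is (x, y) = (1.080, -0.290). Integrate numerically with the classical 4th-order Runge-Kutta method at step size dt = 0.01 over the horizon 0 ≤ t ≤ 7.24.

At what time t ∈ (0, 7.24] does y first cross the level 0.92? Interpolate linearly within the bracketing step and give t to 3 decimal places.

t=0.000: state=(1.080, -0.290)
step 1 (dt=0.01): k1=(-0.290, -1.051), k2=(-0.295, -1.049), k3=(-0.295, -1.049), k4=(-0.300, -1.048); state += dt/6·(k1+2k2+2k3+k4)
t=0.010: state=(1.077, -0.300)
t=0.020: state=(1.074, -0.311)
t=0.030: state=(1.071, -0.321)
continuing one RK4 step at a time; state shown every 25 steps (Δt=0.25):
t=0.250: state=(0.975, -0.545)
t=0.500: state=(0.809, -0.789)
t=0.750: state=(0.581, -1.035)
t=1.000: state=(0.290, -1.287)
t=1.250: state=(-0.062, -1.526)
t=1.500: state=(-0.467, -1.687)
t=1.750: state=(-0.889, -1.652)
t=2.000: state=(-1.269, -1.340)
t=2.250: state=(-1.542, -0.823)
t=2.500: state=(-1.679, -0.285)
t=2.750: state=(-1.693, 0.154)
t=3.000: state=(-1.611, 0.483)
t=3.250: state=(-1.457, 0.741)
t=3.440: state=(-1.299, 0.917)
next step: t=3.450: state=(-1.290, 0.926) — y has crossed 0.92
linear interpolation between t=3.440 (0.91716) and t=3.450 (0.92632) → t≈3.443

t = 3.443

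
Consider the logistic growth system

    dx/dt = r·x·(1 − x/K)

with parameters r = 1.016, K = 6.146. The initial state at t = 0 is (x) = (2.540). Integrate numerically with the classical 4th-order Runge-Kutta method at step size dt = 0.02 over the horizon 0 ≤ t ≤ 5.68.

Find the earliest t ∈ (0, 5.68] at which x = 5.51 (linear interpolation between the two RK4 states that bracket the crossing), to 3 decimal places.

t = 2.470

t=0.000: state=(2.540)
step 1 (dt=0.02): k1=(1.514), k2=(1.517), k3=(1.517), k4=(1.519); state += dt/6·(k1+2k2+2k3+k4)
t=0.020: state=(2.570)
t=0.040: state=(2.601)
t=0.060: state=(2.631)
continuing one RK4 step at a time; state shown every 10 steps (Δt=0.2):
t=0.200: state=(2.847)
t=0.400: state=(3.159)
t=0.600: state=(3.469)
t=0.800: state=(3.771)
t=1.000: state=(4.059)
t=1.200: state=(4.330)
t=1.400: state=(4.579)
t=1.600: state=(4.804)
t=1.800: state=(5.005)
t=2.000: state=(5.182)
t=2.200: state=(5.336)
t=2.400: state=(5.468)
t=2.460: state=(5.504)
next step: t=2.480: state=(5.516) — x has crossed 5.51
linear interpolation between t=2.460 (5.50416) and t=2.480 (5.51575) → t≈2.470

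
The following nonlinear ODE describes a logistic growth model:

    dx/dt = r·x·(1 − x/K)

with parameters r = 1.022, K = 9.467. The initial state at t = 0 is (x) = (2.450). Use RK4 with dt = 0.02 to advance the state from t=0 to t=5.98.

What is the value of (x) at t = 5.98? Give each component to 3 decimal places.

t=0.000: state=(2.450)
step 1 (dt=0.02): k1=(1.856), k2=(1.865), k3=(1.865), k4=(1.874); state += dt/6·(k1+2k2+2k3+k4)
t=0.020: state=(2.487)
t=0.040: state=(2.525)
t=0.060: state=(2.563)
continuing one RK4 step at a time; state shown every 10 steps (Δt=0.2):
t=0.200: state=(2.839)
t=0.400: state=(3.261)
t=0.600: state=(3.711)
t=0.800: state=(4.181)
t=1.000: state=(4.662)
t=1.200: state=(5.145)
t=1.400: state=(5.619)
t=1.600: state=(6.075)
t=1.800: state=(6.506)
t=2.000: state=(6.906)
t=2.200: state=(7.269)
t=2.400: state=(7.595)
t=2.600: state=(7.883)
t=2.800: state=(8.135)
t=3.000: state=(8.352)
t=3.200: state=(8.538)
t=3.400: state=(8.696)
t=3.600: state=(8.829)
t=3.800: state=(8.940)
t=4.000: state=(9.033)
t=4.200: state=(9.110)
t=4.400: state=(9.174)
t=4.600: state=(9.227)
t=4.800: state=(9.270)
t=5.000: state=(9.306)
t=5.200: state=(9.335)
t=5.400: state=(9.359)
t=5.600: state=(9.379)
t=5.800: state=(9.395)
t=5.980: state=(9.407)

(x) = (9.407)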